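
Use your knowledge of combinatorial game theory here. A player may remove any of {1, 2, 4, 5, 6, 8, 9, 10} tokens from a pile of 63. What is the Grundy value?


The subtraction set is S = {1, 2, 4, 5, 6, 8, 9, 10}.
G(k) = mex{ G(k - s) : s in S, s <= k }. We compute iteratively: G(0) = 0.
G(1) = mex({0}) = 1
G(2) = mex({0, 1}) = 2
G(3) = mex({1, 2}) = 0
G(4) = mex({0, 2}) = 1
G(5) = mex({0, 1}) = 2
G(6) = mex({0, 1, 2}) = 3
G(7) = mex({0, 1, 2, 3}) = 4
G(8) = mex({0, 1, 2, 3, 4}) = 5
G(9) = mex({0, 1, 2, 4, 5}) = 3
G(10) = mex({0, 1, 2, 3, 5}) = 4
G(11) = mex({0, 1, 2, 3, 4}) = 5
G(12) = mex({0, 1, 2, 3, 4, 5}) = 6
G(13) = mex({0, 1, 2, 3, 4, 5, 6}) = 7
G(14) = mex({1, 2, 3, 4, 5, 6, 7}) = 0
G(15) = mex({0, 2, 3, 4, 5, 7}) = 1
G(16) = mex({0, 1, 3, 4, 5, 6}) = 2
G(17) = mex({1, 2, 3, 4, 5, 6, 7}) = 0
G(18) = mex({0, 2, 3, 4, 5, 6, 7}) = 1
G(19) = mex({0, 1, 3, 4, 5, 7}) = 2
G(20) = mex({0, 1, 2, 4, 5, 6}) = 3
G(21) = mex({0, 1, 2, 3, 5, 6, 7}) = 4
G(22) = mex({0, 1, 2, 3, 4, 6, 7}) = 5
G(23) = mex({0, 1, 2, 4, 5, 7}) = 3
Observe that G(14)..G(23) = 0, 1, 2, 0, 1, 2, 3, 4, 5, 3 repeats G(0)..G(9) = 0, 1, 2, 0, 1, 2, 3, 4, 5, 3.
For k >= max(S) = 10, G(k) is determined by the previous 10 values G(k-10)..G(k-1); a window of 10 consecutive values has recurred shifted by 14, so by induction G(k + 14) = G(k) for all k >= 0: the sequence is periodic from the start with period 14.
One period: G(0..13) = 0, 1, 2, 0, 1, 2, 3, 4, 5, 3, 4, 5, 6, 7.
63 mod 14 = 7, so G(63) = G(7) = 4.

4


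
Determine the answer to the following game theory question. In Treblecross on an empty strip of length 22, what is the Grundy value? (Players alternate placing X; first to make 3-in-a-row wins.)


Treblecross: place X on empty cells; 3-in-a-row wins.
Playing within two cells of an existing X lets the opponent win at once, so sensible play treats the cells i-2..i+2 around each X as dead. The player left with no safe cell loses, so this is a normal-play take-away game on strips of safe cells.
Placing X at cell i (0-indexed) of a strip of k safe cells leaves independent strips of sizes max(0, i-2) and max(0, k-i-3). Hence G(k) = mex{ G(max(0,i-2)) XOR G(max(0,k-i-3)) : 0 <= i < k }, with G(0) = 0.
G(1): splits (0,0):0^0=0 -> mex({0}) = 1
G(2): splits (0,0):0^0=0 -> mex({0}) = 1
G(3): splits (0,0):0^0=0 -> mex({0}) = 1
G(4): splits (0,1):0^1=1 (0,0):0^0=0 -> mex({0, 1}) = 2
G(5): splits (0,2):0^1=1 (0,1):0^1=1 (0,0):0^0=0 -> mex({0, 1}) = 2
G(6) = mex({1}) = 0
G(7) = mex({0, 1, 2}) = 3
G(8) = mex({0, 1, 2}) = 3
G(9) = mex({0, 2}) = 1
G(10) = mex({0, 2, 3}) = 1
G(11) = mex({0, 3}) = 1
G(12) = mex({1, 3}) = 0
G(13) = mex({0, 1, 2, 3}) = 4
G(14) = mex({0, 1, 2}) = 3
G(15) = mex({0, 1, 2}) = 3
G(16) = mex({0, 1, 2, 4}) = 3
G(17) = mex({0, 1, 3, 4}) = 2
G(18) = mex({0, 1, 3, 4}) = 2
G(19) = mex({0, 1, 3, 5}) = 2
G(20) = mex({0, 1, 2, 3, 5}) = 4
G(21) = mex({0, 1, 2, 3, 5}) = 4
G(22) = mex({1, 2, 6}) = 0
Therefore G(22) = 0.

0


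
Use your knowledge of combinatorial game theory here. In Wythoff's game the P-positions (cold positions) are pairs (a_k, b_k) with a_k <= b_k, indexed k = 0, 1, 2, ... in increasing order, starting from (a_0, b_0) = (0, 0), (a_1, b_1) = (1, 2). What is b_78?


By Wythoff's theorem, a_k = floor(k * phi) and b_k = floor(k * phi^2) = a_k + k, where phi = (1 + sqrt(5))/2 is the golden ratio.
phi = (1 + sqrt(5))/2 = 1.618034
phi^2 = phi + 1 = 2.618034
k = 78
k * phi^2 = 78 * 2.618034 = 204.206651
b_78 = floor(k * phi^2) = 204 (check: a_78 + k = 126 + 78 = 204)

204


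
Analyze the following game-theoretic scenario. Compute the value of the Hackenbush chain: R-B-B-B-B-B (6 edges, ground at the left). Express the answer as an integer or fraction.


Edges (from ground): R-B-B-B-B-B
By Berlekamp's sign-expansion rule, a Blue-Red Hackenbush stalk has the value of the surreal number whose sign sequence is the edge sequence with B -> + and R -> -.
Sign sequence: -+++++
Trace the sign expansion in the surreal number tree, starting from 0:
Edge 1: R (sign -) -> bounds (-inf, 0), value = -1
Edge 2: B (sign +) -> bounds (-1, 0), value = -1/2
Edge 3: B (sign +) -> bounds (-1/2, 0), value = -1/4
Edge 4: B (sign +) -> bounds (-1/4, 0), value = -1/8
Edge 5: B (sign +) -> bounds (-1/8, 0), value = -1/16
Edge 6: B (sign +) -> bounds (-1/16, 0), value = -1/32
Game value = -1/32

-1/32


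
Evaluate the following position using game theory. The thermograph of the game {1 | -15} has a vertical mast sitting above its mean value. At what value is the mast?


Game = {1 | -15}, a switch {a | b} with numbers a > b.
Its thermograph has left wall a - t and right wall b + t, which meet at t = (a - b)/2, where both equal (a + b)/2. So the mast (mean value) is at (a + b)/2.
Mean = (1 + (-15))/2 = -14/2 = -7

-7


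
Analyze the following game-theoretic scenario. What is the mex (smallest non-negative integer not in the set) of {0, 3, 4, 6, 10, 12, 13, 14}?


Set = {0, 3, 4, 6, 10, 12, 13, 14}
0 is in the set.
1 is NOT in the set. This is the mex.
mex = 1

1


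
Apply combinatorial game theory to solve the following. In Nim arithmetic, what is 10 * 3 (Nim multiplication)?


Nim multiplication is bilinear over XOR: (u XOR v) * w = (u*w) XOR (v*w).
So we split each operand into its bit components and XOR the pairwise Nim products.
10 = 2 + 8 (as XOR of powers of 2).
3 = 1 + 2 (as XOR of powers of 2).
Using the standard Nim-product table on single bits:
  2*2 = 3,   2*4 = 8,   2*8 = 12,
  4*4 = 6,   4*8 = 11,  8*8 = 13,
and  1*x = x (identity), k*l = l*k (commutative).
Pairwise Nim products:
  2 * 1 = 2
  2 * 2 = 3
  8 * 1 = 8
  8 * 2 = 12
XOR them: 2 XOR 3 XOR 8 XOR 12 = 5.
Result: 10 * 3 = 5 (in Nim).

5


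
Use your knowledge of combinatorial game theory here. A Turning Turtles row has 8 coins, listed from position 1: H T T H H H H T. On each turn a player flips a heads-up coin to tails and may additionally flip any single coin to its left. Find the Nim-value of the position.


Coins: H T T H H H H T
Key fact: a single head at position k behaves exactly like a Nim heap of size k (turning it to T and optionally flipping a coin at j < k corresponds to moving the heap from k to j, or to 0), and heads combine as a disjunctive sum (two heads at the same place would cancel, matching j XOR j = 0). So the Nim-value is the XOR of the 1-indexed positions of the heads.
Face-up positions (1-indexed): [1, 4, 5, 6, 7]
XOR 0 with 1: 0 XOR 1 = 1
XOR 1 with 4: 1 XOR 4 = 5
XOR 5 with 5: 5 XOR 5 = 0
XOR 0 with 6: 0 XOR 6 = 6
XOR 6 with 7: 6 XOR 7 = 1
Nim-value = 1

1


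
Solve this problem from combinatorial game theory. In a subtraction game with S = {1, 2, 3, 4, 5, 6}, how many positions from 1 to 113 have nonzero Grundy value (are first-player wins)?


Subtraction set S = {1, 2, 3, 4, 5, 6}, so G(n) = n mod 7.
G(n) = 0 when n is a multiple of 7.
Multiples of 7 in [1, 113]: 16
N-positions (nonzero Grundy) = 113 - 16 = 97

97


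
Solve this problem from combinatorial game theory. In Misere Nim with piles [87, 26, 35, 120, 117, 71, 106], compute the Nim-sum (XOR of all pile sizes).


We need the XOR (exclusive or) of all pile sizes.
After XOR-ing pile 1 (size 87): 0 XOR 87 = 87
After XOR-ing pile 2 (size 26): 87 XOR 26 = 77
After XOR-ing pile 3 (size 35): 77 XOR 35 = 110
After XOR-ing pile 4 (size 120): 110 XOR 120 = 22
After XOR-ing pile 5 (size 117): 22 XOR 117 = 99
After XOR-ing pile 6 (size 71): 99 XOR 71 = 36
After XOR-ing pile 7 (size 106): 36 XOR 106 = 78
The Nim-value of this position is 78.

78


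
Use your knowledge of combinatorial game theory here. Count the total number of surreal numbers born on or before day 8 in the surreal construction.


Day 0: {|} = 0 is born. Count = 1.
Day n: the number of surreal numbers born by day n is 2^(n+1) - 1.
By day 0: 2^1 - 1 = 1
By day 1: 2^2 - 1 = 3
By day 2: 2^3 - 1 = 7
By day 3: 2^4 - 1 = 15
By day 4: 2^5 - 1 = 31
By day 5: 2^6 - 1 = 63
By day 6: 2^7 - 1 = 127
By day 7: 2^8 - 1 = 255
By day 8: 2^9 - 1 = 511
By day 8: 511 surreal numbers.

511


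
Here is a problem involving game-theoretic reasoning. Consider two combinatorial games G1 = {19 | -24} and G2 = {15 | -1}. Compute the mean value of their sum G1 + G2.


G1 = {19 | -24}, G2 = {15 | -1}
Each is a switch {a | b} with numbers a > b; its mean value is (a + b)/2, and mean value is additive over game sums: m(G1 + G2) = m(G1) + m(G2).
Mean of G1 = (19 + (-24))/2 = -5/2 = -5/2
Mean of G2 = (15 + (-1))/2 = 14/2 = 7
Mean of G1 + G2 = -5/2 + 7 = 9/2

9/2


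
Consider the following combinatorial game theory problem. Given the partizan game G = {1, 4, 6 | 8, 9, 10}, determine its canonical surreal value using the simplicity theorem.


Left options: {1, 4, 6}, max = 6
Right options: {8, 9, 10}, min = 8
All options are numbers and max(Left) < min(Right), so by the simplicity theorem the value is the simplest (earliest-born) number strictly between 6 and 8.
The only integer strictly between 6 and 8 is 7.
No non-integer in the interval can be simpler: if x is a non-integer in the interval, then floor(x) or ceil(x) also lies in the interval (the interval contains an integer), and both are proper prefixes of x's sign expansion, i.e. born earlier. So the game value is 7.
Game value = 7

7


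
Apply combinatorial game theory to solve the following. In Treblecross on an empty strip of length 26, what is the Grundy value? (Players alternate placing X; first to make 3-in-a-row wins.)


Treblecross: place X on empty cells; 3-in-a-row wins.
Playing within two cells of an existing X lets the opponent win at once, so sensible play treats the cells i-2..i+2 around each X as dead. The player left with no safe cell loses, so this is a normal-play take-away game on strips of safe cells.
Placing X at cell i (0-indexed) of a strip of k safe cells leaves independent strips of sizes max(0, i-2) and max(0, k-i-3). Hence G(k) = mex{ G(max(0,i-2)) XOR G(max(0,k-i-3)) : 0 <= i < k }, with G(0) = 0.
G(1): splits (0,0):0^0=0 -> mex({0}) = 1
G(2): splits (0,0):0^0=0 -> mex({0}) = 1
G(3): splits (0,0):0^0=0 -> mex({0}) = 1
G(4): splits (0,1):0^1=1 (0,0):0^0=0 -> mex({0, 1}) = 2
G(5): splits (0,2):0^1=1 (0,1):0^1=1 (0,0):0^0=0 -> mex({0, 1}) = 2
G(6) = mex({1}) = 0
G(7) = mex({0, 1, 2}) = 3
G(8) = mex({0, 1, 2}) = 3
G(9) = mex({0, 2}) = 1
G(10) = mex({0, 2, 3}) = 1
G(11) = mex({0, 3}) = 1
G(12) = mex({1, 3}) = 0
G(13) = mex({0, 1, 2, 3}) = 4
G(14) = mex({0, 1, 2}) = 3
G(15) = mex({0, 1, 2}) = 3
G(16) = mex({0, 1, 2, 4}) = 3
G(17) = mex({0, 1, 3, 4}) = 2
G(18) = mex({0, 1, 3, 4}) = 2
G(19) = mex({0, 1, 3, 5}) = 2
G(20) = mex({0, 1, 2, 3, 5}) = 4
G(21) = mex({0, 1, 2, 3, 5}) = 4
G(22) = mex({1, 2, 6}) = 0
G(23) = mex({0, 1, 2, 3, 4, 6}) = 5
G(24) = mex({0, 1, 2, 3, 4}) = 5
G(25) = mex({0, 1, 3, 4, 7}) = 2
G(26) = mex({0, 1, 3, 4, 5, 7}) = 2
Therefore G(26) = 2.

2


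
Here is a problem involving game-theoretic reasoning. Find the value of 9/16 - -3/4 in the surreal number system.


x = 9/16, y = -3/4
Converting to common denominator: 16
x = 9/16, y = -12/16
x - y = 9/16 - -3/4 = 21/16

21/16


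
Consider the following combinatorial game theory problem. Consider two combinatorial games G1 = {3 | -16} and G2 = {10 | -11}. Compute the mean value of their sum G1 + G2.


G1 = {3 | -16}, G2 = {10 | -11}
Each is a switch {a | b} with numbers a > b; its mean value is (a + b)/2, and mean value is additive over game sums: m(G1 + G2) = m(G1) + m(G2).
Mean of G1 = (3 + (-16))/2 = -13/2 = -13/2
Mean of G2 = (10 + (-11))/2 = -1/2 = -1/2
Mean of G1 + G2 = -13/2 + -1/2 = -7

-7


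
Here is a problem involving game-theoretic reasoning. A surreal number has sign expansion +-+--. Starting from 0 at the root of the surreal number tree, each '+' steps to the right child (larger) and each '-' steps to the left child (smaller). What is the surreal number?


Sign expansion: +-+--
Rule: track bounds (lo, hi), initially (-inf, +inf). On '+', the current value becomes lo and we move to the simplest number in (value, hi): value + 1 if hi = +inf, otherwise the midpoint (value + hi)/2. On '-', the current value becomes hi and we move to value - 1 if lo = -inf, otherwise the midpoint (lo + value)/2.
Start at 0.
Step 1: sign = +, move right. Bounds: (0, +inf). Value = 1
Step 2: sign = -, move left. Bounds: (0, 1). Value = 1/2
Step 3: sign = +, move right. Bounds: (1/2, 1). Value = 3/4
Step 4: sign = -, move left. Bounds: (1/2, 3/4). Value = 5/8
Step 5: sign = -, move left. Bounds: (1/2, 5/8). Value = 9/16
The surreal number with sign expansion +-+-- is 9/16.

9/16


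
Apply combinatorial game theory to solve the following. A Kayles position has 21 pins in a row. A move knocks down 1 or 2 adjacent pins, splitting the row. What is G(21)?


Kayles: a move removes 1 or 2 adjacent pins from a contiguous row.
Removing pins from a row of k leaves two independent rows (a, b) with a + b = k - 1 (one pin) or a + b = k - 2 (two pins); an end removal gives a = 0.
By Sprague-Grundy, G(k) = mex{ G(a) XOR G(b) } over all these splits. G(0) = 0.
G(1): splits (0,0):0^0=0 -> mex({0}) = 1
G(2): splits (0,1):0^1=1 (0,0):0^0=0 -> mex({0, 1}) = 2
G(3): splits (0,2):0^2=2 (1,1):1^1=0 (0,1):0^1=1 -> mex({0, 1, 2}) = 3
G(4): splits (0,3):0^3=3 (1,2):1^2=3 (0,2):0^2=2 (1,1):1^1=0 -> mex({0, 2, 3}) = 1
G(5): splits (0,4):0^1=1 (1,3):1^3=2 (2,2):2^2=0 (0,3):0^3=3 (1,2):1^2=3 -> mex({0, 1, 2, 3}) = 4
G(6) = mex({0, 1, 2, 4}) = 3
G(7) = mex({0, 1, 3, 4, 5}) = 2
G(8) = mex({0, 2, 3, 5, 6}) = 1
G(9) = mex({0, 1, 2, 3, 6, 7}) = 4
G(10) = mex({0, 1, 3, 4, 5, 7}) = 2
G(11) = mex({0, 1, 2, 3, 4, 5}) = 6
G(12) = mex({0, 1, 2, 3, 5, 6, 7}) = 4
G(13) = mex({0, 2, 3, 4, 6, 7}) = 1
G(14) = mex({0, 1, 4, 5, 6, 7}) = 2
G(15) = mex({0, 1, 2, 3, 4, 5, 6}) = 7
G(16) = mex({0, 2, 3, 5, 6, 7}) = 1
G(17) = mex({0, 1, 2, 3, 5, 6, 7}) = 4
G(18) = mex({0, 1, 2, 4, 5, 6}) = 3
G(19) = mex({0, 1, 3, 4, 5, 7}) = 2
G(20) = mex({0, 2, 3, 4, 5, 6, 7}) = 1
G(21) = mex({0, 1, 2, 3, 5, 6, 7}) = 4
Therefore G(21) = 4.

4


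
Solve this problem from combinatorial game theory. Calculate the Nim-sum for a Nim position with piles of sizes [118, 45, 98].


We need the XOR (exclusive or) of all pile sizes.
After XOR-ing pile 1 (size 118): 0 XOR 118 = 118
After XOR-ing pile 2 (size 45): 118 XOR 45 = 91
After XOR-ing pile 3 (size 98): 91 XOR 98 = 57
The Nim-value of this position is 57.

57


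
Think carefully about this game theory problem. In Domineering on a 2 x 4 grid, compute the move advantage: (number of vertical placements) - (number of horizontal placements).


Board is 2 x 4 (rows x cols).
Left (vertical) placements: (rows-1) * cols = 1 * 4 = 4
Right (horizontal) placements: rows * (cols-1) = 2 * 3 = 6
Advantage = Left - Right = 4 - 6 = -2

-2


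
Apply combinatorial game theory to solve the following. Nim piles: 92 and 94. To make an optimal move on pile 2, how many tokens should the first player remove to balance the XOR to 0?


Piles: 92 and 94
Current XOR: 92 XOR 94 = 2 (non-zero, so this is an N-position).
To make the XOR zero, we need to find a move that balances the piles.
For pile 2 (size 94): target = 94 XOR 2 = 92
We reduce pile 2 from 94 to 92.
Tokens removed: 94 - 92 = 2
Verification: 92 XOR 92 = 0

2


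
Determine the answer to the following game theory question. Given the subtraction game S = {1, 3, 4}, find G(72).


The subtraction set is S = {1, 3, 4}.
G(k) = mex{ G(k - s) : s in S, s <= k }. We compute iteratively: G(0) = 0.
G(1) = mex({0}) = 1
G(2) = mex({1}) = 0
G(3) = mex({0}) = 1
G(4) = mex({0, 1}) = 2
G(5) = mex({0, 1, 2}) = 3
G(6) = mex({0, 1, 3}) = 2
G(7) = mex({1, 2}) = 0
G(8) = mex({0, 2, 3}) = 1
G(9) = mex({1, 2, 3}) = 0
G(10) = mex({0, 2}) = 1
Observe that G(7)..G(10) = 0, 1, 0, 1 repeats G(0)..G(3) = 0, 1, 0, 1.
For k >= max(S) = 4, G(k) is determined by the previous 4 values G(k-4)..G(k-1); a window of 4 consecutive values has recurred shifted by 7, so by induction G(k + 7) = G(k) for all k >= 0: the sequence is periodic from the start with period 7.
One period: G(0..6) = 0, 1, 0, 1, 2, 3, 2.
72 mod 7 = 2, so G(72) = G(2) = 0.

0


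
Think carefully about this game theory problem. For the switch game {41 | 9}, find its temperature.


The game is {41 | 9}, a switch {a | b} with numbers a > b.
Cooling {a | b} by t gives {a - t | b + t}, which stops being hot when a - t = b + t, i.e. at t = (a - b)/2. So the temperature of a switch is (a - b)/2.
Temperature = (Left option - Right option) / 2
= (41 - (9)) / 2
= 32 / 2
= 16

16


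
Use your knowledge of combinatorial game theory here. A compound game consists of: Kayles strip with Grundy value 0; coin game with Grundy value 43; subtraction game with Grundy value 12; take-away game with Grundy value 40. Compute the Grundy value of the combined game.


By the Sprague-Grundy theorem, the Grundy value of a sum of games is the XOR of individual Grundy values.
Kayles strip: Grundy value = 0. Running XOR: 0 XOR 0 = 0
coin game: Grundy value = 43. Running XOR: 0 XOR 43 = 43
subtraction game: Grundy value = 12. Running XOR: 43 XOR 12 = 39
take-away game: Grundy value = 40. Running XOR: 39 XOR 40 = 15
The combined Grundy value is 15.

15


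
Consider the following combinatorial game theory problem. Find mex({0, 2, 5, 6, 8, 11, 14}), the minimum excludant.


Set = {0, 2, 5, 6, 8, 11, 14}
0 is in the set.
1 is NOT in the set. This is the mex.
mex = 1

1


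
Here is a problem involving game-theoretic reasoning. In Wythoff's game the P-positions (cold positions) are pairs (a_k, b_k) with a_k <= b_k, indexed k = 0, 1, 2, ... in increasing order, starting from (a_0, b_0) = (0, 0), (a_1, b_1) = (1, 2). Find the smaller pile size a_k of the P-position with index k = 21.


By Wythoff's theorem, a_k = floor(k * phi) and b_k = floor(k * phi^2) = a_k + k, where phi = (1 + sqrt(5))/2 is the golden ratio.
phi = (1 + sqrt(5))/2 = 1.618034
k = 21
k * phi = 21 * 1.618034 = 33.978714
a_21 = floor(k * phi) = 33

33


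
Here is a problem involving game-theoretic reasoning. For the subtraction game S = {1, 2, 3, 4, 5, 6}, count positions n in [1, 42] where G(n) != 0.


Subtraction set S = {1, 2, 3, 4, 5, 6}, so G(n) = n mod 7.
G(n) = 0 when n is a multiple of 7.
Multiples of 7 in [1, 42]: 6
N-positions (nonzero Grundy) = 42 - 6 = 36

36


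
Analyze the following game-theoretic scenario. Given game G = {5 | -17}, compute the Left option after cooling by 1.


Original game: {5 | -17} (a switch {a | b} with a > b).
Cooling by t (for t below the temperature (a - b)/2 = 11) taxes each move by t: {a | b} cooled by t is {a - t | b + t}.
Cooling amount: t = 1
Cooled Left option: 5 - 1 = 4
Cooled Right option: -17 + 1 = -16
Cooled game: {4 | -16}
Left option = 4

4


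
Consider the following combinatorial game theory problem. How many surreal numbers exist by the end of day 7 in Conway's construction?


Day 0: {|} = 0 is born. Count = 1.
Day n: the number of surreal numbers born by day n is 2^(n+1) - 1.
By day 0: 2^1 - 1 = 1
By day 1: 2^2 - 1 = 3
By day 2: 2^3 - 1 = 7
By day 3: 2^4 - 1 = 15
By day 4: 2^5 - 1 = 31
By day 5: 2^6 - 1 = 63
By day 6: 2^7 - 1 = 127
By day 7: 2^8 - 1 = 255
By day 7: 255 surreal numbers.

255


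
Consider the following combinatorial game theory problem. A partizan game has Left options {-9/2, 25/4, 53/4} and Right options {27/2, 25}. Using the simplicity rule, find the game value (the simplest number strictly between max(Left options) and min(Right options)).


Left options: {-9/2, 25/4, 53/4}, max = 53/4
Right options: {27/2, 25}, min = 27/2
All options are numbers and max(Left) < min(Right), so by the simplicity theorem the value is the simplest (earliest-born) number strictly between 53/4 and 27/2.
No integer lies strictly between 53/4 and 27/2, so the value is the dyadic rational m/2^k in the interval with the smallest k (then m odd); search k = 1, 2, ...:
Denominator 2: no odd multiple of 1/2 lies strictly between 53/4 and 27/2.
Denominator 4: no odd multiple of 1/4 lies strictly between 53/4 and 27/2.
Denominator 8: 107/8 lies strictly between 53/4 and 27/2 -- found.
The simplest number in the interval is 107/8.
Game value = 107/8

107/8


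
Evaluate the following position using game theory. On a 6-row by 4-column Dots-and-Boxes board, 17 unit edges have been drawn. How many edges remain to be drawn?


Grid: 6 x 4 boxes, i.e. 7 rows and 5 columns of dots.
Horizontal edges: (rows + 1) * cols = 7 * 4 = 28
Vertical edges: rows * (cols + 1) = 6 * 5 = 30
Total edges: 28 + 30 = 58
Edges drawn: 17
Remaining: 58 - 17 = 41

41


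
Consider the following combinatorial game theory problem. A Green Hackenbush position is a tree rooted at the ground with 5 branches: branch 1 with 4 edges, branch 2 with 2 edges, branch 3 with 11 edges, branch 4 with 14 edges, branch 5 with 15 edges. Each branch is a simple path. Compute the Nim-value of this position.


The tree has 5 branches from the ground vertex.
In Green Hackenbush, the Nim-value of a simple path of length k is k.
Branch 1: length 4, Nim-value = 4
Branch 2: length 2, Nim-value = 2
Branch 3: length 11, Nim-value = 11
Branch 4: length 14, Nim-value = 14
Branch 5: length 15, Nim-value = 15
Total Nim-value = XOR of all branch values:
0 XOR 4 = 4
4 XOR 2 = 6
6 XOR 11 = 13
13 XOR 14 = 3
3 XOR 15 = 12
Nim-value of the tree = 12

12


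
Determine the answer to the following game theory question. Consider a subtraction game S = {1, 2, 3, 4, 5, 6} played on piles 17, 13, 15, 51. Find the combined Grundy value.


Subtraction set: {1, 2, 3, 4, 5, 6}
For this subtraction set, G(n) = n mod 7 (period = max + 1 = 7).
Pile 1 (size 17): G(17) = 17 mod 7 = 3
Pile 2 (size 13): G(13) = 13 mod 7 = 6
Pile 3 (size 15): G(15) = 15 mod 7 = 1
Pile 4 (size 51): G(51) = 51 mod 7 = 2
Total Grundy value = XOR of all: 3 XOR 6 XOR 1 XOR 2 = 6

6


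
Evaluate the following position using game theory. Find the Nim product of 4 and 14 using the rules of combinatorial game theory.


Nim multiplication is bilinear over XOR: (u XOR v) * w = (u*w) XOR (v*w).
So we split each operand into its bit components and XOR the pairwise Nim products.
4 = 4 (as XOR of powers of 2).
14 = 2 + 4 + 8 (as XOR of powers of 2).
Using the standard Nim-product table on single bits:
  2*2 = 3,   2*4 = 8,   2*8 = 12,
  4*4 = 6,   4*8 = 11,  8*8 = 13,
and  1*x = x (identity), k*l = l*k (commutative).
Pairwise Nim products:
  4 * 2 = 8
  4 * 4 = 6
  4 * 8 = 11
XOR them: 8 XOR 6 XOR 11 = 5.
Result: 4 * 14 = 5 (in Nim).

5


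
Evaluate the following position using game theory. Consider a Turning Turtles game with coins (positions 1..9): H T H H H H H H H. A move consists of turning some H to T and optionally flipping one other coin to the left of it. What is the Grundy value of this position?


Coins: H T H H H H H H H
Key fact: a single head at position k behaves exactly like a Nim heap of size k (turning it to T and optionally flipping a coin at j < k corresponds to moving the heap from k to j, or to 0), and heads combine as a disjunctive sum (two heads at the same place would cancel, matching j XOR j = 0). So the Nim-value is the XOR of the 1-indexed positions of the heads.
Face-up positions (1-indexed): [1, 3, 4, 5, 6, 7, 8, 9]
XOR 0 with 1: 0 XOR 1 = 1
XOR 1 with 3: 1 XOR 3 = 2
XOR 2 with 4: 2 XOR 4 = 6
XOR 6 with 5: 6 XOR 5 = 3
XOR 3 with 6: 3 XOR 6 = 5
XOR 5 with 7: 5 XOR 7 = 2
XOR 2 with 8: 2 XOR 8 = 10
XOR 10 with 9: 10 XOR 9 = 3
Nim-value = 3

3


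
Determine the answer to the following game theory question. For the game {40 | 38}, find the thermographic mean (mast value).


Game = {40 | 38}, a switch {a | b} with numbers a > b.
Its thermograph has left wall a - t and right wall b + t, which meet at t = (a - b)/2, where both equal (a + b)/2. So the mast (mean value) is at (a + b)/2.
Mean = (40 + (38))/2 = 78/2 = 39

39


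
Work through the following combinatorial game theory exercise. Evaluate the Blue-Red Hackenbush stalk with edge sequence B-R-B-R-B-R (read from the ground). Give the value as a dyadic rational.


Edges (from ground): B-R-B-R-B-R
By Berlekamp's sign-expansion rule, a Blue-Red Hackenbush stalk has the value of the surreal number whose sign sequence is the edge sequence with B -> + and R -> -.
Sign sequence: +-+-+-
Trace the sign expansion in the surreal number tree, starting from 0:
Edge 1: B (sign +) -> bounds (0, +inf), value = 1
Edge 2: R (sign -) -> bounds (0, 1), value = 1/2
Edge 3: B (sign +) -> bounds (1/2, 1), value = 3/4
Edge 4: R (sign -) -> bounds (1/2, 3/4), value = 5/8
Edge 5: B (sign +) -> bounds (5/8, 3/4), value = 11/16
Edge 6: R (sign -) -> bounds (5/8, 11/16), value = 21/32
Game value = 21/32

21/32


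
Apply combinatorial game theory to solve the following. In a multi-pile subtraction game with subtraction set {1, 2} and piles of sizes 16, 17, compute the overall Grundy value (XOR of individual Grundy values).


Subtraction set: {1, 2}
For this subtraction set, G(n) = n mod 3 (period = max + 1 = 3).
Pile 1 (size 16): G(16) = 16 mod 3 = 1
Pile 2 (size 17): G(17) = 17 mod 3 = 2
Total Grundy value = XOR of all: 1 XOR 2 = 3

3


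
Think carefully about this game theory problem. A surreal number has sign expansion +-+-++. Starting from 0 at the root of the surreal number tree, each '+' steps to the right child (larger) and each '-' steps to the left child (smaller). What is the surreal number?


Sign expansion: +-+-++
Rule: track bounds (lo, hi), initially (-inf, +inf). On '+', the current value becomes lo and we move to the simplest number in (value, hi): value + 1 if hi = +inf, otherwise the midpoint (value + hi)/2. On '-', the current value becomes hi and we move to value - 1 if lo = -inf, otherwise the midpoint (lo + value)/2.
Start at 0.
Step 1: sign = +, move right. Bounds: (0, +inf). Value = 1
Step 2: sign = -, move left. Bounds: (0, 1). Value = 1/2
Step 3: sign = +, move right. Bounds: (1/2, 1). Value = 3/4
Step 4: sign = -, move left. Bounds: (1/2, 3/4). Value = 5/8
Step 5: sign = +, move right. Bounds: (5/8, 3/4). Value = 11/16
Step 6: sign = +, move right. Bounds: (11/16, 3/4). Value = 23/32
The surreal number with sign expansion +-+-++ is 23/32.

23/32


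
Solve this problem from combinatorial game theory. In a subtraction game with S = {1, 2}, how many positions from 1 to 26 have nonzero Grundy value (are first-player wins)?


Subtraction set S = {1, 2}, so G(n) = n mod 3.
G(n) = 0 when n is a multiple of 3.
Multiples of 3 in [1, 26]: 8
N-positions (nonzero Grundy) = 26 - 8 = 18

18


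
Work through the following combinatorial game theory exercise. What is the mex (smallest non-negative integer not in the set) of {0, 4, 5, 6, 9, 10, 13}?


Set = {0, 4, 5, 6, 9, 10, 13}
0 is in the set.
1 is NOT in the set. This is the mex.
mex = 1

1


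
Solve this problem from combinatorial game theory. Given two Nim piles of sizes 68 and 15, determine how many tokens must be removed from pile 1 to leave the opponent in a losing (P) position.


Piles: 68 and 15
Current XOR: 68 XOR 15 = 75 (non-zero, so this is an N-position).
To make the XOR zero, we need to find a move that balances the piles.
For pile 1 (size 68): target = 68 XOR 75 = 15
We reduce pile 1 from 68 to 15.
Tokens removed: 68 - 15 = 53
Verification: 15 XOR 15 = 0

53


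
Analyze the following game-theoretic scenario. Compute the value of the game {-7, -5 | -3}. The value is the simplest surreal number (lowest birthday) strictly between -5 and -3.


Left options: {-7, -5}, max = -5
Right options: {-3}, min = -3
All options are numbers and max(Left) < min(Right), so by the simplicity theorem the value is the simplest (earliest-born) number strictly between -5 and -3.
The only integer strictly between -5 and -3 is -4.
No non-integer in the interval can be simpler: if x is a non-integer in the interval, then floor(x) or ceil(x) also lies in the interval (the interval contains an integer), and both are proper prefixes of x's sign expansion, i.e. born earlier. So the game value is -4.
Game value = -4

-4


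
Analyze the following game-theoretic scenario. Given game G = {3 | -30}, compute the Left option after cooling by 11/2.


Original game: {3 | -30} (a switch {a | b} with a > b).
Cooling by t (for t below the temperature (a - b)/2 = 33/2) taxes each move by t: {a | b} cooled by t is {a - t | b + t}.
Cooling amount: t = 11/2
Cooled Left option: 3 - 11/2 = -5/2
Cooled Right option: -30 + 11/2 = -49/2
Cooled game: {-5/2 | -49/2}
Left option = -5/2

-5/2


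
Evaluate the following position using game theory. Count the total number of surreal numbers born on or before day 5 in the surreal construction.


Day 0: {|} = 0 is born. Count = 1.
Day n: the number of surreal numbers born by day n is 2^(n+1) - 1.
By day 0: 2^1 - 1 = 1
By day 1: 2^2 - 1 = 3
By day 2: 2^3 - 1 = 7
By day 3: 2^4 - 1 = 15
By day 4: 2^5 - 1 = 31
By day 5: 2^6 - 1 = 63
By day 5: 63 surreal numbers.

63


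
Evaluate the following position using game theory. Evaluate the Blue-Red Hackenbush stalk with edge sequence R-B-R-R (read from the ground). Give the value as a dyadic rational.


Edges (from ground): R-B-R-R
By Berlekamp's sign-expansion rule, a Blue-Red Hackenbush stalk has the value of the surreal number whose sign sequence is the edge sequence with B -> + and R -> -.
Sign sequence: -+--
Trace the sign expansion in the surreal number tree, starting from 0:
Edge 1: R (sign -) -> bounds (-inf, 0), value = -1
Edge 2: B (sign +) -> bounds (-1, 0), value = -1/2
Edge 3: R (sign -) -> bounds (-1, -1/2), value = -3/4
Edge 4: R (sign -) -> bounds (-1, -3/4), value = -7/8
Game value = -7/8

-7/8


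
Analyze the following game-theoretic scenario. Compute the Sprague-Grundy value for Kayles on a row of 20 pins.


Kayles: a move removes 1 or 2 adjacent pins from a contiguous row.
Removing pins from a row of k leaves two independent rows (a, b) with a + b = k - 1 (one pin) or a + b = k - 2 (two pins); an end removal gives a = 0.
By Sprague-Grundy, G(k) = mex{ G(a) XOR G(b) } over all these splits. G(0) = 0.
G(1): splits (0,0):0^0=0 -> mex({0}) = 1
G(2): splits (0,1):0^1=1 (0,0):0^0=0 -> mex({0, 1}) = 2
G(3): splits (0,2):0^2=2 (1,1):1^1=0 (0,1):0^1=1 -> mex({0, 1, 2}) = 3
G(4): splits (0,3):0^3=3 (1,2):1^2=3 (0,2):0^2=2 (1,1):1^1=0 -> mex({0, 2, 3}) = 1
G(5): splits (0,4):0^1=1 (1,3):1^3=2 (2,2):2^2=0 (0,3):0^3=3 (1,2):1^2=3 -> mex({0, 1, 2, 3}) = 4
G(6) = mex({0, 1, 2, 4}) = 3
G(7) = mex({0, 1, 3, 4, 5}) = 2
G(8) = mex({0, 2, 3, 5, 6}) = 1
G(9) = mex({0, 1, 2, 3, 6, 7}) = 4
G(10) = mex({0, 1, 3, 4, 5, 7}) = 2
G(11) = mex({0, 1, 2, 3, 4, 5}) = 6
G(12) = mex({0, 1, 2, 3, 5, 6, 7}) = 4
G(13) = mex({0, 2, 3, 4, 6, 7}) = 1
G(14) = mex({0, 1, 4, 5, 6, 7}) = 2
G(15) = mex({0, 1, 2, 3, 4, 5, 6}) = 7
G(16) = mex({0, 2, 3, 5, 6, 7}) = 1
G(17) = mex({0, 1, 2, 3, 5, 6, 7}) = 4
G(18) = mex({0, 1, 2, 4, 5, 6}) = 3
G(19) = mex({0, 1, 3, 4, 5, 7}) = 2
G(20) = mex({0, 2, 3, 4, 5, 6, 7}) = 1
Therefore G(20) = 1.

1


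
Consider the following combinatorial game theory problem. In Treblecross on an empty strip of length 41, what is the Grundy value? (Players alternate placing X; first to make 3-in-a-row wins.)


Treblecross: place X on empty cells; 3-in-a-row wins.
Playing within two cells of an existing X lets the opponent win at once, so sensible play treats the cells i-2..i+2 around each X as dead. The player left with no safe cell loses, so this is a normal-play take-away game on strips of safe cells.
Placing X at cell i (0-indexed) of a strip of k safe cells leaves independent strips of sizes max(0, i-2) and max(0, k-i-3). Hence G(k) = mex{ G(max(0,i-2)) XOR G(max(0,k-i-3)) : 0 <= i < k }, with G(0) = 0.
G(1): splits (0,0):0^0=0 -> mex({0}) = 1
G(2): splits (0,0):0^0=0 -> mex({0}) = 1
G(3): splits (0,0):0^0=0 -> mex({0}) = 1
G(4): splits (0,1):0^1=1 (0,0):0^0=0 -> mex({0, 1}) = 2
G(5): splits (0,2):0^1=1 (0,1):0^1=1 (0,0):0^0=0 -> mex({0, 1}) = 2
G(6) = mex({1}) = 0
G(7) = mex({0, 1, 2}) = 3
G(8) = mex({0, 1, 2}) = 3
G(9) = mex({0, 2}) = 1
G(10) = mex({0, 2, 3}) = 1
G(11) = mex({0, 3}) = 1
G(12) = mex({1, 3}) = 0
G(13) = mex({0, 1, 2, 3}) = 4
G(14) = mex({0, 1, 2}) = 3
G(15) = mex({0, 1, 2}) = 3
G(16) = mex({0, 1, 2, 4}) = 3
G(17) = mex({0, 1, 3, 4}) = 2
G(18) = mex({0, 1, 3, 4}) = 2
G(19) = mex({0, 1, 3, 5}) = 2
G(20) = mex({0, 1, 2, 3, 5}) = 4
G(21) = mex({0, 1, 2, 3, 5}) = 4
G(22) = mex({1, 2, 6}) = 0
G(23) = mex({0, 1, 2, 3, 4, 6}) = 5
G(24) = mex({0, 1, 2, 3, 4}) = 5
G(25) = mex({0, 1, 3, 4, 7}) = 2
G(26) = mex({0, 1, 3, 4, 5, 7}) = 2
G(27) = mex({0, 1, 3, 5}) = 2
G(28) = mex({0, 1, 2, 5}) = 3
G(29) = mex({0, 1, 2, 4, 5, 6}) = 3
G(30) = mex({1, 2, 4, 6}) = 0
G(31) = mex({0, 1, 2, 3, 4, 6}) = 5
G(32) = mex({1, 2, 3, 4, 7}) = 0
G(33) = mex({0, 3, 7}) = 1
G(34) = mex({0, 2, 3, 5, 7}) = 1
G(35) = mex({0, 2, 3, 5, 6}) = 1
G(36) = mex({0, 1, 2, 5, 6}) = 3
G(37) = mex({0, 1, 2, 4, 5, 6}) = 3
G(38) = mex({0, 1, 2, 4}) = 3
G(39) = mex({0, 1, 2, 3, 4, 7}) = 5
G(40) = mex({0, 1, 2, 3, 4, 5, 7}) = 6
G(41) = mex({0, 1, 2, 3, 5, 7}) = 4
Therefore G(41) = 4.

4


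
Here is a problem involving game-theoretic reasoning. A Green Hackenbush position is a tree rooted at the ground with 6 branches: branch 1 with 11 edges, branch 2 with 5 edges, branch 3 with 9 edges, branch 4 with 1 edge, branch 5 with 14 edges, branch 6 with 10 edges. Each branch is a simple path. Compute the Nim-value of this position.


The tree has 6 branches from the ground vertex.
In Green Hackenbush, the Nim-value of a simple path of length k is k.
Branch 1: length 11, Nim-value = 11
Branch 2: length 5, Nim-value = 5
Branch 3: length 9, Nim-value = 9
Branch 4: length 1, Nim-value = 1
Branch 5: length 14, Nim-value = 14
Branch 6: length 10, Nim-value = 10
Total Nim-value = XOR of all branch values:
0 XOR 11 = 11
11 XOR 5 = 14
14 XOR 9 = 7
7 XOR 1 = 6
6 XOR 14 = 8
8 XOR 10 = 2
Nim-value of the tree = 2

2


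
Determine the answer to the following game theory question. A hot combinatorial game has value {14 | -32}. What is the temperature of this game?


The game is {14 | -32}, a switch {a | b} with numbers a > b.
Cooling {a | b} by t gives {a - t | b + t}, which stops being hot when a - t = b + t, i.e. at t = (a - b)/2. So the temperature of a switch is (a - b)/2.
Temperature = (Left option - Right option) / 2
= (14 - (-32)) / 2
= 46 / 2
= 23

23


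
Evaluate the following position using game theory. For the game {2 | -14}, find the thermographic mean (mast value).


Game = {2 | -14}, a switch {a | b} with numbers a > b.
Its thermograph has left wall a - t and right wall b + t, which meet at t = (a - b)/2, where both equal (a + b)/2. So the mast (mean value) is at (a + b)/2.
Mean = (2 + (-14))/2 = -12/2 = -6

-6


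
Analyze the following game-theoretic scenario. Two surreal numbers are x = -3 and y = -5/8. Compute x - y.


x = -3, y = -5/8
Converting to common denominator: 8
x = -24/8, y = -5/8
x - y = -3 - -5/8 = -19/8

-19/8


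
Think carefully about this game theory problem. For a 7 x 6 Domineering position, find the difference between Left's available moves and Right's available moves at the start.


Board is 7 x 6 (rows x cols).
Left (vertical) placements: (rows-1) * cols = 6 * 6 = 36
Right (horizontal) placements: rows * (cols-1) = 7 * 5 = 35
Advantage = Left - Right = 36 - 35 = 1

1


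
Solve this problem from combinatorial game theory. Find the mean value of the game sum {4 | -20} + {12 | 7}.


G1 = {4 | -20}, G2 = {12 | 7}
Each is a switch {a | b} with numbers a > b; its mean value is (a + b)/2, and mean value is additive over game sums: m(G1 + G2) = m(G1) + m(G2).
Mean of G1 = (4 + (-20))/2 = -16/2 = -8
Mean of G2 = (12 + (7))/2 = 19/2 = 19/2
Mean of G1 + G2 = -8 + 19/2 = 3/2

3/2


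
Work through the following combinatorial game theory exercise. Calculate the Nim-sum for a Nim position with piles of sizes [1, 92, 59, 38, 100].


We need the XOR (exclusive or) of all pile sizes.
After XOR-ing pile 1 (size 1): 0 XOR 1 = 1
After XOR-ing pile 2 (size 92): 1 XOR 92 = 93
After XOR-ing pile 3 (size 59): 93 XOR 59 = 102
After XOR-ing pile 4 (size 38): 102 XOR 38 = 64
After XOR-ing pile 5 (size 100): 64 XOR 100 = 36
The Nim-value of this position is 36.

36


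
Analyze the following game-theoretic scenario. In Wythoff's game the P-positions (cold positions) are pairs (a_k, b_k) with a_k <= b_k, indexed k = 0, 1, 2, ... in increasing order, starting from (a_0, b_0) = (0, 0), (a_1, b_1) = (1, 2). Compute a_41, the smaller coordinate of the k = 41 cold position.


By Wythoff's theorem, a_k = floor(k * phi) and b_k = floor(k * phi^2) = a_k + k, where phi = (1 + sqrt(5))/2 is the golden ratio.
phi = (1 + sqrt(5))/2 = 1.618034
k = 41
k * phi = 41 * 1.618034 = 66.339394
a_41 = floor(k * phi) = 66

66


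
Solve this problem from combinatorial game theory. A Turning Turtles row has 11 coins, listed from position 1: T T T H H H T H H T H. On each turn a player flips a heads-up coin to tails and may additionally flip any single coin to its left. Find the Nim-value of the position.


Coins: T T T H H H T H H T H
Key fact: a single head at position k behaves exactly like a Nim heap of size k (turning it to T and optionally flipping a coin at j < k corresponds to moving the heap from k to j, or to 0), and heads combine as a disjunctive sum (two heads at the same place would cancel, matching j XOR j = 0). So the Nim-value is the XOR of the 1-indexed positions of the heads.
Face-up positions (1-indexed): [4, 5, 6, 8, 9, 11]
XOR 0 with 4: 0 XOR 4 = 4
XOR 4 with 5: 4 XOR 5 = 1
XOR 1 with 6: 1 XOR 6 = 7
XOR 7 with 8: 7 XOR 8 = 15
XOR 15 with 9: 15 XOR 9 = 6
XOR 6 with 11: 6 XOR 11 = 13
Nim-value = 13

13


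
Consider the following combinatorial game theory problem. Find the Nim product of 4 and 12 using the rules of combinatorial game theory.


Nim multiplication is bilinear over XOR: (u XOR v) * w = (u*w) XOR (v*w).
So we split each operand into its bit components and XOR the pairwise Nim products.
4 = 4 (as XOR of powers of 2).
12 = 4 + 8 (as XOR of powers of 2).
Using the standard Nim-product table on single bits:
  2*2 = 3,   2*4 = 8,   2*8 = 12,
  4*4 = 6,   4*8 = 11,  8*8 = 13,
and  1*x = x (identity), k*l = l*k (commutative).
Pairwise Nim products:
  4 * 4 = 6
  4 * 8 = 11
XOR them: 6 XOR 11 = 13.
Result: 4 * 12 = 13 (in Nim).

13


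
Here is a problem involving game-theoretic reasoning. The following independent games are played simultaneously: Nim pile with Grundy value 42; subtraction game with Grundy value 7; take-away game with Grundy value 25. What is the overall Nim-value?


By the Sprague-Grundy theorem, the Grundy value of a sum of games is the XOR of individual Grundy values.
Nim pile: Grundy value = 42. Running XOR: 0 XOR 42 = 42
subtraction game: Grundy value = 7. Running XOR: 42 XOR 7 = 45
take-away game: Grundy value = 25. Running XOR: 45 XOR 25 = 52
The combined Grundy value is 52.

52


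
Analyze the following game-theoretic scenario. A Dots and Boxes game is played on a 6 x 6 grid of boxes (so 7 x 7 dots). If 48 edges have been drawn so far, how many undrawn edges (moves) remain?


Grid: 6 x 6 boxes, i.e. 7 rows and 7 columns of dots.
Horizontal edges: (rows + 1) * cols = 7 * 6 = 42
Vertical edges: rows * (cols + 1) = 6 * 7 = 42
Total edges: 42 + 42 = 84
Edges drawn: 48
Remaining: 84 - 48 = 36

36


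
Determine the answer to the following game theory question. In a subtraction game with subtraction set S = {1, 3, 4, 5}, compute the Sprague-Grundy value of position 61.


The subtraction set is S = {1, 3, 4, 5}.
G(k) = mex{ G(k - s) : s in S, s <= k }. We compute iteratively: G(0) = 0.
G(1) = mex({0}) = 1
G(2) = mex({1}) = 0
G(3) = mex({0}) = 1
G(4) = mex({0, 1}) = 2
G(5) = mex({0, 1, 2}) = 3
G(6) = mex({0, 1, 3}) = 2
G(7) = mex({0, 1, 2}) = 3
G(8) = mex({1, 2, 3}) = 0
G(9) = mex({0, 2, 3}) = 1
G(10) = mex({1, 2, 3}) = 0
G(11) = mex({0, 2, 3}) = 1
G(12) = mex({0, 1, 3}) = 2
Observe that G(8)..G(12) = 0, 1, 0, 1, 2 repeats G(0)..G(4) = 0, 1, 0, 1, 2.
For k >= max(S) = 5, G(k) is determined by the previous 5 values G(k-5)..G(k-1); a window of 5 consecutive values has recurred shifted by 8, so by induction G(k + 8) = G(k) for all k >= 0: the sequence is periodic from the start with period 8.
One period: G(0..7) = 0, 1, 0, 1, 2, 3, 2, 3.
61 mod 8 = 5, so G(61) = G(5) = 3.

3


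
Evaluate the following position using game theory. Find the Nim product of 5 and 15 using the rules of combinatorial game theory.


Nim multiplication is bilinear over XOR: (u XOR v) * w = (u*w) XOR (v*w).
So we split each operand into its bit components and XOR the pairwise Nim products.
5 = 1 + 4 (as XOR of powers of 2).
15 = 1 + 2 + 4 + 8 (as XOR of powers of 2).
Using the standard Nim-product table on single bits:
  2*2 = 3,   2*4 = 8,   2*8 = 12,
  4*4 = 6,   4*8 = 11,  8*8 = 13,
and  1*x = x (identity), k*l = l*k (commutative).
Pairwise Nim products:
  1 * 1 = 1
  1 * 2 = 2
  1 * 4 = 4
  1 * 8 = 8
  4 * 1 = 4
  4 * 2 = 8
  4 * 4 = 6
  4 * 8 = 11
XOR them: 1 XOR 2 XOR 4 XOR 8 XOR 4 XOR 8 XOR 6 XOR 11 = 14.
Result: 5 * 15 = 14 (in Nim).

14
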